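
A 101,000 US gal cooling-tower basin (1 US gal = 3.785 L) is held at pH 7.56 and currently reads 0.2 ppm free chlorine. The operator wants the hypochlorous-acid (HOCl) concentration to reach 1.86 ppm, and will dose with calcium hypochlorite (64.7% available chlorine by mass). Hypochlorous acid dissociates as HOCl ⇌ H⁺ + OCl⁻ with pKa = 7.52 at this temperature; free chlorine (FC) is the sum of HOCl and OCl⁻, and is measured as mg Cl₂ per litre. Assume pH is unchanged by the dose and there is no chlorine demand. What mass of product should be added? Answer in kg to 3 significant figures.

2.19 kg

Volume: 101,000 US gal × 3.785 L/gal = 382,285 L.
[OCl⁻]/[HOCl] = 10^(pH − pKa) = 10^(7.56 − 7.52) = 1.096; fraction as HOCl = 1/(1 + 1.096) = 0.477.
Free chlorine required for 1.86 ppm HOCl: 1.86 / 0.477 = 3.899 ppm.
FC to add: 3.899 − 0.2 = 3.699 mg/L as Cl₂.
Cl₂ equivalent: 3.699 mg/L × 382,285 L = 1414 g.
Product at 64.7% available Cl: 1414 / 0.647 = 2186 g.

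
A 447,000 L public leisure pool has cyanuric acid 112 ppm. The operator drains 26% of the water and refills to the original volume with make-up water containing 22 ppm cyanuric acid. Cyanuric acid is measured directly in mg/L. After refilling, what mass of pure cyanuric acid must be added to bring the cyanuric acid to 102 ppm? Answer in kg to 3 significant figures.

5.99 kg

After draining 26% and refilling: 112 × 0.74 + 22 × 0.26 = 88.6 ppm.
Deficit to target: 102 − 88.6 = 13.4 mg/L.
Mass: 13.4 mg/L × 447,000 L = 5990 g cyanuric acid.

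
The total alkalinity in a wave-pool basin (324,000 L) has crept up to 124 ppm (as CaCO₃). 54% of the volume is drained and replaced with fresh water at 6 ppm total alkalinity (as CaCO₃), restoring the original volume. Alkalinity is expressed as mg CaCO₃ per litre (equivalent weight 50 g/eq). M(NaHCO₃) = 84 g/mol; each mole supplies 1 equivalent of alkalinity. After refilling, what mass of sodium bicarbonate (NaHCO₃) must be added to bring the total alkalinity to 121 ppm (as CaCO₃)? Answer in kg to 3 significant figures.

After draining 54% and refilling: 124 × 0.46 + 6 × 0.54 = 60.28 ppm.
Deficit to target: 121 − 60.28 = 60.72 mg/L.
As CaCO₃: 60.72 mg/L × 324,000 L = 19,670 g; ÷ 50 g/eq ÷ 1 = 393.5 mol NaHCO₃.
Mass: 393.5 × 84 = 33,050 g.

33.1 kg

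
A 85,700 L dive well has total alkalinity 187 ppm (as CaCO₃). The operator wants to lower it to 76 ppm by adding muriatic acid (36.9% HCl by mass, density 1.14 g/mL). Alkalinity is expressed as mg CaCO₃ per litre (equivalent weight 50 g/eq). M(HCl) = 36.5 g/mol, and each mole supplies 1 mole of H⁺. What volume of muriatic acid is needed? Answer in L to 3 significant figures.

16.5 L

Alkalinity to neutralize: (187 − 76) = 111 mg/L as CaCO₃ × 85,700 L = 9513 g as CaCO₃.
Equivalents of H⁺ required: 9513 ÷ 50 g/eq = 190.3 eq = 190.3 mol HCl.
Mass of HCl: 190.3 × 36.5 = 6944 g.
Mass of 36.9% solution: 6944 / 0.369 = 18,820 g.
Volume: 18,820 g ÷ 1.14 g/mL = 16,510 mL.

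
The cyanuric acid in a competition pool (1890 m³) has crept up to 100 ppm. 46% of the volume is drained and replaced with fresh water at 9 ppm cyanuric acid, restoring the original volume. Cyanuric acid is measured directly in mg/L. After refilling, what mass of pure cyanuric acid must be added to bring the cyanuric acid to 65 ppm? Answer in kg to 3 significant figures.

Volume: 1890 m³ = 1,890,000 L.
After draining 46% and refilling: 100 × 0.54 + 9 × 0.46 = 58.14 ppm.
Deficit to target: 65 − 58.14 = 6.86 mg/L.
Mass: 6.86 mg/L × 1,890,000 L = 12,970 g cyanuric acid.

13.0 kg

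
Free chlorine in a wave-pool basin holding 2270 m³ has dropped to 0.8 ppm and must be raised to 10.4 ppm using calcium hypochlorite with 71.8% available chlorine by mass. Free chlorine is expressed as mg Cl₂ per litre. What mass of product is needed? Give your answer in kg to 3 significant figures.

30.4 kg

Volume: 2270 m³ = 2,270,000 L.
Chlorine deficit: 10.4 − 0.8 = 9.6 ppm = 9.6 mg/L as Cl₂.
Cl₂ equivalent needed: 9.6 mg/L × 2,270,000 L = 21,790,000 mg = 21,790 g.
Product at 71.8% available chlorine: 21,790 / 0.718 = 30,350 g.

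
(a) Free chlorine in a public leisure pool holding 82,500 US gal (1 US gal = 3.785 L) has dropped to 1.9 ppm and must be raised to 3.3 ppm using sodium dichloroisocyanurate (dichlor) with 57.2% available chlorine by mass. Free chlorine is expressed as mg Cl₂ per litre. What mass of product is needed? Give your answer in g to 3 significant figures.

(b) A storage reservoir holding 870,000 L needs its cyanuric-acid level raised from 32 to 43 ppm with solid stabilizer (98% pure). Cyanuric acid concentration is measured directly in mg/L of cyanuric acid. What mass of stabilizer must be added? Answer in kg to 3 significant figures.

(a) 764 g; (b) 9.77 kg

(a) Volume: 82,500 US gal × 3.785 L/gal = 312,262 L.
(a) Chlorine deficit: 3.3 − 1.9 = 1.4 ppm = 1.4 mg/L as Cl₂.
(a) Cl₂ equivalent needed: 1.4 mg/L × 312,262 L = 437,200 mg = 437.2 g.
(a) Product at 57.2% available chlorine: 437.2 / 0.572 = 764.3 g.

(b) CYA to add: (43 − 32) = 11 mg/L × 870,000 L = 9570 g cyanuric acid.
(b) At 98% purity: 9570 / 0.98 = 9765 g product.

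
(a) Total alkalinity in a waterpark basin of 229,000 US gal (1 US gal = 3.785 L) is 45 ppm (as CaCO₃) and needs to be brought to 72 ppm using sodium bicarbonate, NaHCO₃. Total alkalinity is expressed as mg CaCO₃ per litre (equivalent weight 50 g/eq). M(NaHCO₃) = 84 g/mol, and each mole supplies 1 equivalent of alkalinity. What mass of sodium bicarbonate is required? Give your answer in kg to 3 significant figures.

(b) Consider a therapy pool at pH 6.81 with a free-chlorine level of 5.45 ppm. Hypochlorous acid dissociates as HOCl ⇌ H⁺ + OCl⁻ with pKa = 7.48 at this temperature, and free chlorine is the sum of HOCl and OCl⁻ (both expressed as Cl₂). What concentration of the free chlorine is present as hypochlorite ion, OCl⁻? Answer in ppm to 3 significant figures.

(a) Volume: 229,000 US gal × 3.785 L/gal = 866,765 L.
(a) Alkalinity to add: (72 − 45) = 27 mg/L as CaCO₃ × 866,765 L = 23,400 g as CaCO₃.
(a) Equivalents: 23,400 g ÷ 50 g/eq = 468.1 eq.
(a) NaHCO₃ supplies 1 eq per mole → 468.1 mol.
(a) Mass: 468.1 mol × 84 g/mol = 39,320 g.

(b) [OCl⁻]/[HOCl] = 10^(pH − pKa) = 10^(6.81 − 7.48) = 10^-0.67 = 0.2138.
(b) Fraction as HOCl = 1 / (1 + 0.2138) = 0.8239.
(b) OCl⁻ = (1 − 0.8239) × 5.45 ppm = 0.96 ppm.

(a) 39.3 kg; (b) 0.960 ppm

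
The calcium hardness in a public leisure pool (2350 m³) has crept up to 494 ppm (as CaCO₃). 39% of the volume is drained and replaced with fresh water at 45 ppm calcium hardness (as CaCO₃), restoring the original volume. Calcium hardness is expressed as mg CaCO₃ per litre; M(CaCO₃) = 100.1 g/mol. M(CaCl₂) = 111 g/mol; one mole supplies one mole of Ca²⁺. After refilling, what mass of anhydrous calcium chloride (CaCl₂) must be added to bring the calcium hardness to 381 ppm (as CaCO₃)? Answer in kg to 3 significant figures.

162 kg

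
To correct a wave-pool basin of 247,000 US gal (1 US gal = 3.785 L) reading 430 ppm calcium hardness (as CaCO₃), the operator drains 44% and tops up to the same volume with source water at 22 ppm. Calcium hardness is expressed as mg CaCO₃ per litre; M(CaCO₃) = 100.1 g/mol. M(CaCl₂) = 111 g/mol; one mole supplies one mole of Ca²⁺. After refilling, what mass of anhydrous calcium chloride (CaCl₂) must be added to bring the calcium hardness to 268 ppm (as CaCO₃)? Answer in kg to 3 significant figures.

Volume: 247,000 US gal × 3.785 L/gal = 934,895 L.
After draining 44% and refilling: 430 × 0.56 + 22 × 0.44 = 250.48 ppm.
Deficit to target: 268 − 250.48 = 17.52 mg/L.
As CaCO₃: 17.52 mg/L × 934,895 L = 16,380 g; ÷ 100.1 = 163.6 mol Ca²⁺.
Mass: 163.6 × 111 = 18,160 g.

18.2 kg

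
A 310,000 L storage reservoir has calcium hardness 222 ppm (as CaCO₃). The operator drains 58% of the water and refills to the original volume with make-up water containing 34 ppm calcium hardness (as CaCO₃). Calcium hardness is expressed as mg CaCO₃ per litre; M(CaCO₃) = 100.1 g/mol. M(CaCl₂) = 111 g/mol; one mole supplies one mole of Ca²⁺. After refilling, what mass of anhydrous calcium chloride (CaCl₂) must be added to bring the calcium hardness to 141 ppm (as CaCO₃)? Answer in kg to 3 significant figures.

After draining 58% and refilling: 222 × 0.42 + 34 × 0.58 = 112.96 ppm.
Deficit to target: 141 − 112.96 = 28.04 mg/L.
As CaCO₃: 28.04 mg/L × 310,000 L = 8692 g; ÷ 100.1 = 86.84 mol Ca²⁺.
Mass: 86.84 × 111 = 9639 g.

9.64 kg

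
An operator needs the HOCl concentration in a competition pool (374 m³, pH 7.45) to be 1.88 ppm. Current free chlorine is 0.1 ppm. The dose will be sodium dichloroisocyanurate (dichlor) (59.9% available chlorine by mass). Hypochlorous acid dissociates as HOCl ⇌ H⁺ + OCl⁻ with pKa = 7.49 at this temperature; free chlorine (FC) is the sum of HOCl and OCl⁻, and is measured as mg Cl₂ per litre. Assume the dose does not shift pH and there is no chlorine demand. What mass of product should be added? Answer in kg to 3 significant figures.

Volume: 374 m³ = 374,000 L.
[OCl⁻]/[HOCl] = 10^(pH − pKa) = 10^(7.45 − 7.49) = 0.912; fraction as HOCl = 1/(1 + 0.912) = 0.523.
Free chlorine required for 1.88 ppm HOCl: 1.88 / 0.523 = 3.595 ppm.
FC to add: 3.595 − 0.1 = 3.495 mg/L as Cl₂.
Cl₂ equivalent: 3.495 mg/L × 374,000 L = 1307 g.
Product at 59.9% available Cl: 1307 / 0.599 = 2182 g.

2.18 kg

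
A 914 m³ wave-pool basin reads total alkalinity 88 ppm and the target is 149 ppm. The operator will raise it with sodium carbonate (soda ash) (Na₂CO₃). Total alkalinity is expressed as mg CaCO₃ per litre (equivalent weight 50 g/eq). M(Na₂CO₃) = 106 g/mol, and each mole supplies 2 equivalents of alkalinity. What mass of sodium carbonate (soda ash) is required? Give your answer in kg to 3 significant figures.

59.1 kg

Volume: 914 m³ = 914,000 L.
Alkalinity to add: (149 − 88) = 61 mg/L as CaCO₃ × 914,000 L = 55,750 g as CaCO₃.
Equivalents: 55,750 g ÷ 50 g/eq = 1115 eq.
Each mole of Na₂CO₃ supplies 2 eq, so 1115 / 2 = 557.5 mol.
Mass: 557.5 mol × 106 g/mol = 59,100 g.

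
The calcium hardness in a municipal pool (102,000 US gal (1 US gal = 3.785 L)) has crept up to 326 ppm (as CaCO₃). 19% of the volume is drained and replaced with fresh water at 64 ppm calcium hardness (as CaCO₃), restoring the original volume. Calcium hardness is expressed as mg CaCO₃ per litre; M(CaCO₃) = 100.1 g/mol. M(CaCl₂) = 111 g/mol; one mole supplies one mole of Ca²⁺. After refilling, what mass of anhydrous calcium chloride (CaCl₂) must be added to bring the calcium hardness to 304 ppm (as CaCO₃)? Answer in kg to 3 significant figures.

11.9 kg

Volume: 102,000 US gal × 3.785 L/gal = 386,070 L.
After draining 19% and refilling: 326 × 0.81 + 64 × 0.19 = 276.22 ppm.
Deficit to target: 304 − 276.22 = 27.78 mg/L.
As CaCO₃: 27.78 mg/L × 386,070 L = 10,730 g; ÷ 100.1 = 107.1 mol Ca²⁺.
Mass: 107.1 × 111 = 11,890 g.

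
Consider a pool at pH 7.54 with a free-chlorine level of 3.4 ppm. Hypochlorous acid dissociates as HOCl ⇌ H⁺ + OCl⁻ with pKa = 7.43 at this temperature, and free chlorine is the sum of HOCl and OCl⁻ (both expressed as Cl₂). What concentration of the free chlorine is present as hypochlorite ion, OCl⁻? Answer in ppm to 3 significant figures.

[OCl⁻]/[HOCl] = 10^(pH − pKa) = 10^(7.54 − 7.43) = 10^0.11 = 1.288.
Fraction as HOCl = 1 / (1 + 1.288) = 0.437.
OCl⁻ = (1 − 0.437) × 3.4 ppm = 1.914 ppm.

1.91 ppm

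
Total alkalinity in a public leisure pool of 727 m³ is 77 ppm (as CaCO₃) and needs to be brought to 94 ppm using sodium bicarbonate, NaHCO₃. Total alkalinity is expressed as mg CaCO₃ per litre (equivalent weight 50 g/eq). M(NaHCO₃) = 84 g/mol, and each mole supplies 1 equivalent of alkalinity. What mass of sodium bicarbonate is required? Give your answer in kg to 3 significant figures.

Volume: 727 m³ = 727,000 L.
Alkalinity to add: (94 − 77) = 17 mg/L as CaCO₃ × 727,000 L = 12,360 g as CaCO₃.
Equivalents: 12,360 g ÷ 50 g/eq = 247.2 eq.
NaHCO₃ supplies 1 eq per mole → 247.2 mol.
Mass: 247.2 mol × 84 g/mol = 20,760 g.

20.8 kg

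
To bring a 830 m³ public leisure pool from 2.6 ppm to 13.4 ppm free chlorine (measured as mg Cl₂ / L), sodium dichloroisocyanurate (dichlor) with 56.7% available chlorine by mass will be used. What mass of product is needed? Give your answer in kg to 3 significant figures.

Volume: 830 m³ = 830,000 L.
Chlorine deficit: 13.4 − 2.6 = 10.8 ppm = 10.8 mg/L as Cl₂.
Cl₂ equivalent needed: 10.8 mg/L × 830,000 L = 8,964,000 mg = 8964 g.
Product at 56.7% available chlorine: 8964 / 0.567 = 15,810 g.

15.8 kg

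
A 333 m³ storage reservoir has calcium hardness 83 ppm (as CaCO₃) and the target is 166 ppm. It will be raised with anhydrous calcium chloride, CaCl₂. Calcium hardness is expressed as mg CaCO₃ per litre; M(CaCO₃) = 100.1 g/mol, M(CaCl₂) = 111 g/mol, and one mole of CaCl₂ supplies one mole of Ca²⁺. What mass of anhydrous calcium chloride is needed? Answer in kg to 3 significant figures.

30.6 kg

Volume: 333 m³ = 333,000 L.
Hardness to add: (166 − 83) = 83 mg/L as CaCO₃ × 333,000 L = 27,640 g as CaCO₃.
Moles of Ca²⁺ (1 mol Ca²⁺ ≡ 1 mol CaCO₃): 27,640 / 100.1 g/mol = 276.1 mol.
Mass of CaCl₂: 276.1 × 111 = 30,650 g.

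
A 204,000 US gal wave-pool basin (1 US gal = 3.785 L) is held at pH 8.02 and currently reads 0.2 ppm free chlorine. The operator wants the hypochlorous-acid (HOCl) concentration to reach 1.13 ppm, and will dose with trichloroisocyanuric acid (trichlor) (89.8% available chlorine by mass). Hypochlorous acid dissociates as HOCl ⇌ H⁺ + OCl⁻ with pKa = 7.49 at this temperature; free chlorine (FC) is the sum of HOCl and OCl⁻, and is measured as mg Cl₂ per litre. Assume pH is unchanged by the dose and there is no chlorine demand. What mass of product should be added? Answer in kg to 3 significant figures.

4.09 kg

Volume: 204,000 US gal × 3.785 L/gal = 772,140 L.
[OCl⁻]/[HOCl] = 10^(pH − pKa) = 10^(8.02 − 7.49) = 3.388; fraction as HOCl = 1/(1 + 3.388) = 0.2279.
Free chlorine required for 1.13 ppm HOCl: 1.13 / 0.2279 = 4.959 ppm.
FC to add: 4.959 − 0.2 = 4.759 mg/L as Cl₂.
Cl₂ equivalent: 4.759 mg/L × 772,140 L = 3675 g.
Product at 89.8% available Cl: 3675 / 0.898 = 4092 g.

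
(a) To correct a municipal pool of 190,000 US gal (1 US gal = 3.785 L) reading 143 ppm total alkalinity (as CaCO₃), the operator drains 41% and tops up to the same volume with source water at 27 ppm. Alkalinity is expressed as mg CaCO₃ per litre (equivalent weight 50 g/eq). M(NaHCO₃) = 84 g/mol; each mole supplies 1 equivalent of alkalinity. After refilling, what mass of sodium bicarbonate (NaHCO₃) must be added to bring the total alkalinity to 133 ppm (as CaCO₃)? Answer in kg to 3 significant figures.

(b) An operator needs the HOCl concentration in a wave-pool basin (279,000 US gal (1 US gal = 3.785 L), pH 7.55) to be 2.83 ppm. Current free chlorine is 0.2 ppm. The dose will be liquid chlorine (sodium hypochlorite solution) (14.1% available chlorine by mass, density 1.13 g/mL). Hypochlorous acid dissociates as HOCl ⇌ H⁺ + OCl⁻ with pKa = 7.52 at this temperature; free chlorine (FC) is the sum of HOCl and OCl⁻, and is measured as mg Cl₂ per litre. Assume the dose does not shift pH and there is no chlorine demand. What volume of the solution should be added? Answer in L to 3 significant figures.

(a) Volume: 190,000 US gal × 3.785 L/gal = 719,150 L.
(a) After draining 41% and refilling: 143 × 0.59 + 27 × 0.41 = 95.44 ppm.
(a) Deficit to target: 133 − 95.44 = 37.56 mg/L.
(a) As CaCO₃: 37.56 mg/L × 719,150 L = 27,010 g; ÷ 50 g/eq ÷ 1 = 540.2 mol NaHCO₃.
(a) Mass: 540.2 × 84 = 45,380 g.

(b) Volume: 279,000 US gal × 3.785 L/gal = 1,056,015 L.
(b) [OCl⁻]/[HOCl] = 10^(pH − pKa) = 10^(7.55 − 7.52) = 1.072; fraction as HOCl = 1/(1 + 1.072) = 0.4827.
(b) Free chlorine required for 2.83 ppm HOCl: 2.83 / 0.4827 = 5.862 ppm.
(b) FC to add: 5.862 − 0.2 = 5.662 mg/L as Cl₂.
(b) Cl₂ equivalent: 5.662 mg/L × 1,056,015 L = 5980 g.
(b) Product at 14.1% available Cl: 5980 / 0.141 = 42,410 g.
(b) Volume: 42,410 g ÷ 1.13 g/mL = 37,530 mL.

(a) 45.4 kg; (b) 37.5 L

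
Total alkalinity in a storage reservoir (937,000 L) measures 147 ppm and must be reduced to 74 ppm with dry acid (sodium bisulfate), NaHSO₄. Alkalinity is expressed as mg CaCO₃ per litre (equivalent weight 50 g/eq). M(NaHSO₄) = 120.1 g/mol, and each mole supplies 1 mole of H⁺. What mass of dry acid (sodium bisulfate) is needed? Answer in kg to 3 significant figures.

Alkalinity to neutralize: (147 − 74) = 73 mg/L as CaCO₃ × 937,000 L = 68,400 g as CaCO₃.
Equivalents of H⁺ required: 68,400 ÷ 50 g/eq = 1368 eq = 1368 mol NaHSO₄.
Mass of NaHSO₄: 1368 × 120.1 = 164,300 g.

164 kg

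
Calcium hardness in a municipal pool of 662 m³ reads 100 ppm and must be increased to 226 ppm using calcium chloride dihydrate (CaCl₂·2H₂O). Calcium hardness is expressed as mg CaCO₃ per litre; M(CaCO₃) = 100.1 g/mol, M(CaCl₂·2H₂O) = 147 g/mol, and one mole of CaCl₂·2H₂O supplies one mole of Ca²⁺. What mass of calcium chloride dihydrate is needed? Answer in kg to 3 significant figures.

122 kg

Volume: 662 m³ = 662,000 L.
Hardness to add: (226 − 100) = 126 mg/L as CaCO₃ × 662,000 L = 83,410 g as CaCO₃.
Moles of Ca²⁺ (1 mol Ca²⁺ ≡ 1 mol CaCO₃): 83,410 / 100.1 g/mol = 833.3 mol.
Mass of CaCl₂·2H₂O: 833.3 × 147 = 122,500 g.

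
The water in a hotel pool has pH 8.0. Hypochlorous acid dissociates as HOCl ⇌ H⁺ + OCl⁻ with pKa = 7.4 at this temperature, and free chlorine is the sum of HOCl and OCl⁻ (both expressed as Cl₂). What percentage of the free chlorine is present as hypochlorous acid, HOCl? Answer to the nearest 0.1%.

[OCl⁻]/[HOCl] = 10^(pH − pKa) = 10^(8.0 − 7.4) = 10^0.60 = 3.981.
Fraction as HOCl = 1 / (1 + 3.981) = 0.2008.

20.1%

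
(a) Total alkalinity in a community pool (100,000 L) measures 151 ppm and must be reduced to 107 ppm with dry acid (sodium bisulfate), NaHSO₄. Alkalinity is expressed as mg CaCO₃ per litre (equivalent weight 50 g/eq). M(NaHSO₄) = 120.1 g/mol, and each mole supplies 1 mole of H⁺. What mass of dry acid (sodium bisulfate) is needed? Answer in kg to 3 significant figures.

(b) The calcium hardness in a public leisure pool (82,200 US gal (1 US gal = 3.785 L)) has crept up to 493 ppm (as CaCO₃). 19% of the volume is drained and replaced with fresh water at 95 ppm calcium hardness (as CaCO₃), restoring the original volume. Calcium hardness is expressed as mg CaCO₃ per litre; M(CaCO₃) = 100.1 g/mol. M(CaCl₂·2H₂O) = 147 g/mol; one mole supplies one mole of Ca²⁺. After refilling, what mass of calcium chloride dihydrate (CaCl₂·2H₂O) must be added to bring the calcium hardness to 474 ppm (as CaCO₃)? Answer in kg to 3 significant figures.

(a) Alkalinity to neutralize: (151 − 107) = 44 mg/L as CaCO₃ × 100,000 L = 4400 g as CaCO₃.
(a) Equivalents of H⁺ required: 4400 ÷ 50 g/eq = 88 eq = 88 mol NaHSO₄.
(a) Mass of NaHSO₄: 88 × 120.1 = 10,570 g.

(b) Volume: 82,200 US gal × 3.785 L/gal = 311,127 L.
(b) After draining 19% and refilling: 493 × 0.81 + 95 × 0.19 = 417.38 ppm.
(b) Deficit to target: 474 − 417.38 = 56.62 mg/L.
(b) As CaCO₃: 56.62 mg/L × 311,127 L = 17,620 g; ÷ 100.1 = 176 mol Ca²⁺.
(b) Mass: 176 × 147 = 25,870 g.

(a) 10.6 kg; (b) 25.9 kg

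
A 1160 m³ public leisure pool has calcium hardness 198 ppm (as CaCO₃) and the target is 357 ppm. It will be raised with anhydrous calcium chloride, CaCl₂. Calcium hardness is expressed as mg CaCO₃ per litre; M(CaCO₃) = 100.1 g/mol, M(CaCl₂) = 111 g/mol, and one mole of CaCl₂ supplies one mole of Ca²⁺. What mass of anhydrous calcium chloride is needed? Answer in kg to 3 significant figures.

205 kg

Volume: 1160 m³ = 1,160,000 L.
Hardness to add: (357 − 198) = 159 mg/L as CaCO₃ × 1,160,000 L = 184,400 g as CaCO₃.
Moles of Ca²⁺ (1 mol Ca²⁺ ≡ 1 mol CaCO₃): 184,400 / 100.1 g/mol = 1843 mol.
Mass of CaCl₂: 1843 × 111 = 204,500 g.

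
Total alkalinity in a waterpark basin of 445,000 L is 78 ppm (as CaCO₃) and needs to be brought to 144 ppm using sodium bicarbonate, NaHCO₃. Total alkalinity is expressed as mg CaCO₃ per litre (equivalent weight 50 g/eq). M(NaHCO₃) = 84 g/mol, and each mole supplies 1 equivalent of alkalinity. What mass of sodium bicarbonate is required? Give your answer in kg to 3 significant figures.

Alkalinity to add: (144 − 78) = 66 mg/L as CaCO₃ × 445,000 L = 29,370 g as CaCO₃.
Equivalents: 29,370 g ÷ 50 g/eq = 587.4 eq.
NaHCO₃ supplies 1 eq per mole → 587.4 mol.
Mass: 587.4 mol × 84 g/mol = 49,340 g.

49.3 kg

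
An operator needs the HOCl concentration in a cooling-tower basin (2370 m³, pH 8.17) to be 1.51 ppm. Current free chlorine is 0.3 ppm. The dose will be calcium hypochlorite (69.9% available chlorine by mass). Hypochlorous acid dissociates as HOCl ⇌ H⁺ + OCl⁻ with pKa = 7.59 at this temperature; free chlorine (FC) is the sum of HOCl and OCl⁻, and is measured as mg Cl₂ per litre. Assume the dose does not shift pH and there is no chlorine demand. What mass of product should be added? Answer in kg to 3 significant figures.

Volume: 2370 m³ = 2,370,000 L.
[OCl⁻]/[HOCl] = 10^(pH − pKa) = 10^(8.17 − 7.59) = 3.802; fraction as HOCl = 1/(1 + 3.802) = 0.2083.
Free chlorine required for 1.51 ppm HOCl: 1.51 / 0.2083 = 7.251 ppm.
FC to add: 7.251 − 0.3 = 6.951 mg/L as Cl₂.
Cl₂ equivalent: 6.951 mg/L × 2,370,000 L = 16,470 g.
Product at 69.9% available Cl: 16,470 / 0.699 = 23,570 g.

23.6 kg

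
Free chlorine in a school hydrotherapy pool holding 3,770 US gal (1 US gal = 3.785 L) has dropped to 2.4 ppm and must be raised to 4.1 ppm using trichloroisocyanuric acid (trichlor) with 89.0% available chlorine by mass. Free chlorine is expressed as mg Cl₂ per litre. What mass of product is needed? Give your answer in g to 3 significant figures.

Volume: 3,770 US gal × 3.785 L/gal = 14,269 L.
Chlorine deficit: 4.1 − 2.4 = 1.7 ppm = 1.7 mg/L as Cl₂.
Cl₂ equivalent needed: 1.7 mg/L × 14,269 L = 24,260 mg = 24.26 g.
Product at 89.0% available chlorine: 24.26 / 0.89 = 27.26 g.

27.3 g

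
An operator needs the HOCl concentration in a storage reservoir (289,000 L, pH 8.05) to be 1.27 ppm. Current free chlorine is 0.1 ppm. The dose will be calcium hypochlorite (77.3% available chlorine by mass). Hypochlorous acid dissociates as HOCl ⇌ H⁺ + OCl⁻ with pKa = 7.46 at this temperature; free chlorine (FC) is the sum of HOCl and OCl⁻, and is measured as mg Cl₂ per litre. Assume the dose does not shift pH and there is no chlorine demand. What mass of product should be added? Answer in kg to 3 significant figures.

[OCl⁻]/[HOCl] = 10^(pH − pKa) = 10^(8.05 − 7.46) = 3.89; fraction as HOCl = 1/(1 + 3.89) = 0.2045.
Free chlorine required for 1.27 ppm HOCl: 1.27 / 0.2045 = 6.211 ppm.
FC to add: 6.211 − 0.1 = 6.111 mg/L as Cl₂.
Cl₂ equivalent: 6.111 mg/L × 289,000 L = 1766 g.
Product at 77.3% available Cl: 1766 / 0.773 = 2285 g.

2.28 kg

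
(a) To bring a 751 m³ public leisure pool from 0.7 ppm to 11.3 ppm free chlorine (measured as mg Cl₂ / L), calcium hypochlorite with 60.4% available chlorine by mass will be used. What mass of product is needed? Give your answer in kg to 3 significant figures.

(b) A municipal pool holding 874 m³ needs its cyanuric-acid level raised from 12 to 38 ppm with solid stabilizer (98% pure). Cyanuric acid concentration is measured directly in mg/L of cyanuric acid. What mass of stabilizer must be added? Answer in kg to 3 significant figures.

(a) Volume: 751 m³ = 751,000 L.
(a) Chlorine deficit: 11.3 − 0.7 = 10.6 ppm = 10.6 mg/L as Cl₂.
(a) Cl₂ equivalent needed: 10.6 mg/L × 751,000 L = 7,961,000 mg = 7961 g.
(a) Product at 60.4% available chlorine: 7961 / 0.604 = 13,180 g.

(b) Volume: 874 m³ = 874,000 L.
(b) CYA to add: (38 − 12) = 26 mg/L × 874,000 L = 22,720 g cyanuric acid.
(b) At 98% purity: 22,720 / 0.98 = 23,190 g product.

(a) 13.2 kg; (b) 23.2 kg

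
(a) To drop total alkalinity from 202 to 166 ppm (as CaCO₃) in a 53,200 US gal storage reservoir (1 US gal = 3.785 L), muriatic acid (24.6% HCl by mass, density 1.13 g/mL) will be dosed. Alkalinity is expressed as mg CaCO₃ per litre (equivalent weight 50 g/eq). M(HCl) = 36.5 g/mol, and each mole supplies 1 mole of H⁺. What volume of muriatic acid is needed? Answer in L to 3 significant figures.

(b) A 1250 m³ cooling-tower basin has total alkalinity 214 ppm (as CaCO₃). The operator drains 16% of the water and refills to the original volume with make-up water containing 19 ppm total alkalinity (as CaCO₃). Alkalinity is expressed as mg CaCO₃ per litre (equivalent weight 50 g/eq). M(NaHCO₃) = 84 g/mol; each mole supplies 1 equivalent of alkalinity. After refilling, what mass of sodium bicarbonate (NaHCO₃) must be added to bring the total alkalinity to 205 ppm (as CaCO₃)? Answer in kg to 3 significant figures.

(a) Volume: 53,200 US gal × 3.785 L/gal = 201,362 L.
(a) Alkalinity to neutralize: (202 − 166) = 36 mg/L as CaCO₃ × 201,362 L = 7249 g as CaCO₃.
(a) Equivalents of H⁺ required: 7249 ÷ 50 g/eq = 145 eq = 145 mol HCl.
(a) Mass of HCl: 145 × 36.5 = 5292 g.
(a) Mass of 24.6% solution: 5292 / 0.246 = 21,510 g.
(a) Volume: 21,510 g ÷ 1.13 g/mL = 19,040 mL.

(b) Volume: 1250 m³ = 1,250,000 L.
(b) After draining 16% and refilling: 214 × 0.84 + 19 × 0.16 = 182.8 ppm.
(b) Deficit to target: 205 − 182.8 = 22.2 mg/L.
(b) As CaCO₃: 22.2 mg/L × 1,250,000 L = 27,750 g; ÷ 50 g/eq ÷ 1 = 555 mol NaHCO₃.
(b) Mass: 555 × 84 = 46,620 g.

(a) 19.0 L; (b) 46.6 kg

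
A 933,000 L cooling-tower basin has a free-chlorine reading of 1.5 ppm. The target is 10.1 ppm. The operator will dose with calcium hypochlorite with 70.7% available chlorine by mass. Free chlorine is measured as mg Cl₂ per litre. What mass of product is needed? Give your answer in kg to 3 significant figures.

11.3 kg

Chlorine deficit: 10.1 − 1.5 = 8.6 ppm = 8.6 mg/L as Cl₂.
Cl₂ equivalent needed: 8.6 mg/L × 933,000 L = 8,024,000 mg = 8024 g.
Product at 70.7% available chlorine: 8024 / 0.707 = 11,350 g.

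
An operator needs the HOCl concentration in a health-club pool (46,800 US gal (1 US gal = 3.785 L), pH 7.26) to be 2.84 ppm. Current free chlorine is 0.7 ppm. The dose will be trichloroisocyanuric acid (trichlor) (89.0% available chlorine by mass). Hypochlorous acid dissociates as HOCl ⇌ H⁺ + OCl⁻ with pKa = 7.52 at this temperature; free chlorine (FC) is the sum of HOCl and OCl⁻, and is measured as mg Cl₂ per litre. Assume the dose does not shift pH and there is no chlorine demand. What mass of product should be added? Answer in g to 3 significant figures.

Volume: 46,800 US gal × 3.785 L/gal = 177,138 L.
[OCl⁻]/[HOCl] = 10^(pH − pKa) = 10^(7.26 − 7.52) = 0.5495; fraction as HOCl = 1/(1 + 0.5495) = 0.6454.
Free chlorine required for 2.84 ppm HOCl: 2.84 / 0.6454 = 4.401 ppm.
FC to add: 4.401 − 0.7 = 3.701 mg/L as Cl₂.
Cl₂ equivalent: 3.701 mg/L × 177,138 L = 655.5 g.
Product at 89.0% available Cl: 655.5 / 0.89 = 736.6 g.

737 g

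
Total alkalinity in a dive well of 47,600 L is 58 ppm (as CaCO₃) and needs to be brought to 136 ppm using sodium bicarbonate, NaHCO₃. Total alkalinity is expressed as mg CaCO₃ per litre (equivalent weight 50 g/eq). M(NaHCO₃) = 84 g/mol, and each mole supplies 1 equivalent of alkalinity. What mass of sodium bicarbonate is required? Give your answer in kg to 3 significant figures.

6.24 kg

Alkalinity to add: (136 − 58) = 78 mg/L as CaCO₃ × 47,600 L = 3713 g as CaCO₃.
Equivalents: 3713 g ÷ 50 g/eq = 74.26 eq.
NaHCO₃ supplies 1 eq per mole → 74.26 mol.
Mass: 74.26 mol × 84 g/mol = 6238 g.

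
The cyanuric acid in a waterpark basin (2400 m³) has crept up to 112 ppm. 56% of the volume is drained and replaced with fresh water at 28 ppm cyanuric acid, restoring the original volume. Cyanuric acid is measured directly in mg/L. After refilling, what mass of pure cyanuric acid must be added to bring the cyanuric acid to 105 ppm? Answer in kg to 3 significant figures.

96.1 kg

Volume: 2400 m³ = 2,400,000 L.
After draining 56% and refilling: 112 × 0.44 + 28 × 0.56 = 64.96 ppm.
Deficit to target: 105 − 64.96 = 40.04 mg/L.
Mass: 40.04 mg/L × 2,400,000 L = 96,100 g cyanuric acid.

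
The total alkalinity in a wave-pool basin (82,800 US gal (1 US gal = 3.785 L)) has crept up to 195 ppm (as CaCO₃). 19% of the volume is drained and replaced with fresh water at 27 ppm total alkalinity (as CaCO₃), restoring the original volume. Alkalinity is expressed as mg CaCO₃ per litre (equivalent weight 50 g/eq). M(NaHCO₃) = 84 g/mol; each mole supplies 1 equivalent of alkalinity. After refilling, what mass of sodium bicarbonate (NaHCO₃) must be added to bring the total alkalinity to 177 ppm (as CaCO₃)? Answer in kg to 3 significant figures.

7.33 kg

Volume: 82,800 US gal × 3.785 L/gal = 313,398 L.
After draining 19% and refilling: 195 × 0.81 + 27 × 0.19 = 163.08 ppm.
Deficit to target: 177 − 163.08 = 13.92 mg/L.
As CaCO₃: 13.92 mg/L × 313,398 L = 4363 g; ÷ 50 g/eq ÷ 1 = 87.25 mol NaHCO₃.
Mass: 87.25 × 84 = 7329 g.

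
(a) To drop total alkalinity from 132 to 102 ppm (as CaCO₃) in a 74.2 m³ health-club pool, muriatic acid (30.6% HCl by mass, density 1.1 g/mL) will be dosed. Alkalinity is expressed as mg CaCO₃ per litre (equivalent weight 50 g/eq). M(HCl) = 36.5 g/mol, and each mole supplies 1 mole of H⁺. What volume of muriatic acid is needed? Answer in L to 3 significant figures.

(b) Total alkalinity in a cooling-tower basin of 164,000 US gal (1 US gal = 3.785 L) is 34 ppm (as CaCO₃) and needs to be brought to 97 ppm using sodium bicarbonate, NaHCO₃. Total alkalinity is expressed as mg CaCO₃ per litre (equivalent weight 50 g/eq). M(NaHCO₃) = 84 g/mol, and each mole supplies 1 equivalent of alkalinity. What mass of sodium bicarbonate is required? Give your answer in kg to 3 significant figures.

(a) 4.83 L; (b) 65.7 kg

(a) Volume: 74.2 m³ = 74,200 L.
(a) Alkalinity to neutralize: (132 − 102) = 30 mg/L as CaCO₃ × 74,200 L = 2226 g as CaCO₃.
(a) Equivalents of H⁺ required: 2226 ÷ 50 g/eq = 44.52 eq = 44.52 mol HCl.
(a) Mass of HCl: 44.52 × 36.5 = 1625 g.
(a) Mass of 30.6% solution: 1625 / 0.306 = 5310 g.
(a) Volume: 5310 g ÷ 1.1 g/mL = 4828 mL.

(b) Volume: 164,000 US gal × 3.785 L/gal = 620,740 L.
(b) Alkalinity to add: (97 − 34) = 63 mg/L as CaCO₃ × 620,740 L = 39,110 g as CaCO₃.
(b) Equivalents: 39,110 g ÷ 50 g/eq = 782.1 eq.
(b) NaHCO₃ supplies 1 eq per mole → 782.1 mol.
(b) Mass: 782.1 mol × 84 g/mol = 65,700 g.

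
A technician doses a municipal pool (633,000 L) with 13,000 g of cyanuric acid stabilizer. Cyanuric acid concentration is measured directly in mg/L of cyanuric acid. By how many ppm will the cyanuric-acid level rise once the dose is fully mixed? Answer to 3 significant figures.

20.5 ppm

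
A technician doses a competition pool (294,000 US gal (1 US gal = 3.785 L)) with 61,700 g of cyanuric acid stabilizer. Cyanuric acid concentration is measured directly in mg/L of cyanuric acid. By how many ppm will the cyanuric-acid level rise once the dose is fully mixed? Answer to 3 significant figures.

55.4 ppm

Volume: 294,000 US gal × 3.785 L/gal = 1,112,790 L.
Rise: 61,700 g / 1,112,790 L × 1000 = 55.45 mg/L.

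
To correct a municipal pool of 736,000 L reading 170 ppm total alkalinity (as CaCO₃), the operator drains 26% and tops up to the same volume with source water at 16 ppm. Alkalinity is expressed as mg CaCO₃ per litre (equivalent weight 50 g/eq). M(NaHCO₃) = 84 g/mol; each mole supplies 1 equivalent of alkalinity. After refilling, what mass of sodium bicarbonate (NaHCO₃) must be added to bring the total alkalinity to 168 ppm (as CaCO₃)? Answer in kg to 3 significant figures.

47.0 kg

After draining 26% and refilling: 170 × 0.74 + 16 × 0.26 = 129.96 ppm.
Deficit to target: 168 − 129.96 = 38.04 mg/L.
As CaCO₃: 38.04 mg/L × 736,000 L = 28,000 g; ÷ 50 g/eq ÷ 1 = 559.9 mol NaHCO₃.
Mass: 559.9 × 84 = 47,040 g.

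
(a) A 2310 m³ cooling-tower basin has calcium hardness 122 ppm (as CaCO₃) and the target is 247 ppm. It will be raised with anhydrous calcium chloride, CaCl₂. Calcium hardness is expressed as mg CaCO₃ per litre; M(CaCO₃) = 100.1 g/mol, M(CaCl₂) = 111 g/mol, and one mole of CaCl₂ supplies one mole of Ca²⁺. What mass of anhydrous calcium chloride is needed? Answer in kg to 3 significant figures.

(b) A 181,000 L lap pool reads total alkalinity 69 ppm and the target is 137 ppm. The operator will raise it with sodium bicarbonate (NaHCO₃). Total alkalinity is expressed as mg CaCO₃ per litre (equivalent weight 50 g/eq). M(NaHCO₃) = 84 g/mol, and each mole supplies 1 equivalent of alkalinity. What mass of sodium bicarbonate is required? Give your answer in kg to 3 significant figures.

(a) 320 kg; (b) 20.7 kg

(a) Volume: 2310 m³ = 2,310,000 L.
(a) Hardness to add: (247 − 122) = 125 mg/L as CaCO₃ × 2,310,000 L = 288,800 g as CaCO₃.
(a) Moles of Ca²⁺ (1 mol Ca²⁺ ≡ 1 mol CaCO₃): 288,800 / 100.1 g/mol = 2885 mol.
(a) Mass of CaCl₂: 2885 × 111 = 320,200 g.

(b) Alkalinity to add: (137 − 69) = 68 mg/L as CaCO₃ × 181,000 L = 12,310 g as CaCO₃.
(b) Equivalents: 12,310 g ÷ 50 g/eq = 246.2 eq.
(b) NaHCO₃ supplies 1 eq per mole → 246.2 mol.
(b) Mass: 246.2 mol × 84 g/mol = 20,680 g.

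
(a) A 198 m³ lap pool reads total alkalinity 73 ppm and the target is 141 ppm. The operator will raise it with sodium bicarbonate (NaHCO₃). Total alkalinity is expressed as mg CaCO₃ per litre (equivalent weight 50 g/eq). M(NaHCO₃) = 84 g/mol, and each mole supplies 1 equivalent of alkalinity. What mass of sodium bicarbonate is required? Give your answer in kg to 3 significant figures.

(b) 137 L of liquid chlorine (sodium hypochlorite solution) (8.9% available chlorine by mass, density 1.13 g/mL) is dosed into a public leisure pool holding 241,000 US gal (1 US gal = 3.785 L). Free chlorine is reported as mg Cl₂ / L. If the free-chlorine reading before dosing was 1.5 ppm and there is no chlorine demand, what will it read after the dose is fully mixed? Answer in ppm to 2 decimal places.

(a) 22.6 kg; (b) 16.60 ppm

(a) Volume: 198 m³ = 198,000 L.
(a) Alkalinity to add: (141 − 73) = 68 mg/L as CaCO₃ × 198,000 L = 13,460 g as CaCO₃.
(a) Equivalents: 13,460 g ÷ 50 g/eq = 269.3 eq.
(a) NaHCO₃ supplies 1 eq per mole → 269.3 mol.
(a) Mass: 269.3 mol × 84 g/mol = 22,620 g.

(b) Volume: 241,000 US gal × 3.785 L/gal = 912,185 L.
(b) Mass of solution: 137 L × 1000 mL/L × 1.13 g/mL = 154,800 g.
(b) Available chlorine delivered: 154,800 g × 0.089 = 13,780 g as Cl₂.
(b) Concentration rise: 13,780 g / 912,185 L = 15.1 mg/L = 15.10 ppm.
(b) Final FC: 1.5 + 15.10 = 16.60 ppm.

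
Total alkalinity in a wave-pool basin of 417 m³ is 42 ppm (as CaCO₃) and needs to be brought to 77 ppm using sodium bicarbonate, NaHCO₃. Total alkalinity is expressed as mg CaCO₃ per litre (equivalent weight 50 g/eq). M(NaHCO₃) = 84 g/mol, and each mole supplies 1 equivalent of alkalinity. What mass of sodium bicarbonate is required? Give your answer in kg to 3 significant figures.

24.5 kg

Volume: 417 m³ = 417,000 L.
Alkalinity to add: (77 − 42) = 35 mg/L as CaCO₃ × 417,000 L = 14,600 g as CaCO₃.
Equivalents: 14,600 g ÷ 50 g/eq = 291.9 eq.
NaHCO₃ supplies 1 eq per mole → 291.9 mol.
Mass: 291.9 mol × 84 g/mol = 24,520 g.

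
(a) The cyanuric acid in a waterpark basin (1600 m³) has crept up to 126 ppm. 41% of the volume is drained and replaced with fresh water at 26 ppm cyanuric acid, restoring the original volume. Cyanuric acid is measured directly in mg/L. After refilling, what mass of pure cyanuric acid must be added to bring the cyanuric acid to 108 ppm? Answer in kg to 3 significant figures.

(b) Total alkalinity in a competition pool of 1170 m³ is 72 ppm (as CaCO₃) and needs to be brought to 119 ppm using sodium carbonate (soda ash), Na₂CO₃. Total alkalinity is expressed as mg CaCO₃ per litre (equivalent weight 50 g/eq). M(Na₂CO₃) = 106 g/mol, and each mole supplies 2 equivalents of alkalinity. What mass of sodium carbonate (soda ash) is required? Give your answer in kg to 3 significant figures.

(a) Volume: 1600 m³ = 1,600,000 L.
(a) After draining 41% and refilling: 126 × 0.59 + 26 × 0.41 = 85 ppm.
(a) Deficit to target: 108 − 85 = 23 mg/L.
(a) Mass: 23 mg/L × 1,600,000 L = 36,800 g cyanuric acid.

(b) Volume: 1170 m³ = 1,170,000 L.
(b) Alkalinity to add: (119 − 72) = 47 mg/L as CaCO₃ × 1,170,000 L = 54,990 g as CaCO₃.
(b) Equivalents: 54,990 g ÷ 50 g/eq = 1100 eq.
(b) Each mole of Na₂CO₃ supplies 2 eq, so 1100 / 2 = 549.9 mol.
(b) Mass: 549.9 mol × 106 g/mol = 58,290 g.

(a) 36.8 kg; (b) 58.3 kg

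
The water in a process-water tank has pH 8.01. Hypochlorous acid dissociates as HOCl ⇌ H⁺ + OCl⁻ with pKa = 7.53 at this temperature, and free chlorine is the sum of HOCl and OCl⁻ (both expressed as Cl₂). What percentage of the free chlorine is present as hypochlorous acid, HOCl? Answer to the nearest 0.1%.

[OCl⁻]/[HOCl] = 10^(pH − pKa) = 10^(8.01 − 7.53) = 10^0.48 = 3.02.
Fraction as HOCl = 1 / (1 + 3.02) = 0.2488.

24.9%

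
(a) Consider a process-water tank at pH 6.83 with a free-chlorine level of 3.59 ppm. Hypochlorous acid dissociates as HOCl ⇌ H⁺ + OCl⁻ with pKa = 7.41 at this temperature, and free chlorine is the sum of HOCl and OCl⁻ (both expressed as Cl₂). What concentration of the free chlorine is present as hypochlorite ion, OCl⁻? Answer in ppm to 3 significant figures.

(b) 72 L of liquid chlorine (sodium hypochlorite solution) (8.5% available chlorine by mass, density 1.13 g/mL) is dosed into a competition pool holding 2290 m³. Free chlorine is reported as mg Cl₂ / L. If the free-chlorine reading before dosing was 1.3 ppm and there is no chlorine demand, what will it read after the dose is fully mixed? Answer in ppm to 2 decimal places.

(a) [OCl⁻]/[HOCl] = 10^(pH − pKa) = 10^(6.83 − 7.41) = 10^-0.58 = 0.263.
(a) Fraction as HOCl = 1 / (1 + 0.263) = 0.7917.
(a) OCl⁻ = (1 − 0.7917) × 3.59 ppm = 0.7476 ppm.

(b) Volume: 2290 m³ = 2,290,000 L.
(b) Mass of solution: 72 L × 1000 mL/L × 1.13 g/mL = 81,360 g.
(b) Available chlorine delivered: 81,360 g × 0.085 = 6916 g as Cl₂.
(b) Concentration rise: 6916 g / 2,290,000 L = 3.02 mg/L = 3.02 ppm.
(b) Final FC: 1.3 + 3.02 = 4.32 ppm.

(a) 0.748 ppm; (b) 4.32 ppm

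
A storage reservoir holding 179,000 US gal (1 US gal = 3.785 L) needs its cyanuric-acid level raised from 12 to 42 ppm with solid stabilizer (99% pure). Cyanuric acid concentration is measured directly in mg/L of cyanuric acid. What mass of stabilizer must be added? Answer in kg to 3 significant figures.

Volume: 179,000 US gal × 3.785 L/gal = 677,515 L.
CYA to add: (42 − 12) = 30 mg/L × 677,515 L = 20,330 g cyanuric acid.
At 99% purity: 20,330 / 0.99 = 20,530 g product.

20.5 kg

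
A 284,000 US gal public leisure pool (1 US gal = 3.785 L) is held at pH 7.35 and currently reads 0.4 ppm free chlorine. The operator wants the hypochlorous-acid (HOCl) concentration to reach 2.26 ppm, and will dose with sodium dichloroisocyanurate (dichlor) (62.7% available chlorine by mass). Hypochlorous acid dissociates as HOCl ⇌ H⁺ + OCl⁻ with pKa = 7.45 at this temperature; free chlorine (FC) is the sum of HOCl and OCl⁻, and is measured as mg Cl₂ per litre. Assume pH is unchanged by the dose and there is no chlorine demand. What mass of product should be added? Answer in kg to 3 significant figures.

Volume: 284,000 US gal × 3.785 L/gal = 1,074,940 L.
[OCl⁻]/[HOCl] = 10^(pH − pKa) = 10^(7.35 − 7.45) = 0.7943; fraction as HOCl = 1/(1 + 0.7943) = 0.5573.
Free chlorine required for 2.26 ppm HOCl: 2.26 / 0.5573 = 4.055 ppm.
FC to add: 4.055 − 0.4 = 3.655 mg/L as Cl₂.
Cl₂ equivalent: 3.655 mg/L × 1,074,940 L = 3929 g.
Product at 62.7% available Cl: 3929 / 0.627 = 6267 g.

6.27 kg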